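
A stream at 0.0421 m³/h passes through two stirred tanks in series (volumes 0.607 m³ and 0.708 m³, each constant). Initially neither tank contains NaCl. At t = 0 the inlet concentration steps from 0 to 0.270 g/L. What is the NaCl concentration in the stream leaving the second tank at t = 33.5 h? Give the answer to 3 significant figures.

Species balance on tank i: dCᵢ/dt = (Cᵢ₋₁ − Cᵢ)/τᵢ with τᵢ = Vᵢ/Q.
τ₁ = 0.607/0.0421 = 14.418 h; τ₂ = 0.708/0.0421 = 16.817 h.
Solving the cascade with C₁(0)=C₂(0)=0 gives C₂(t) = C_in[1 − (τ₁ e^(−t/τ₁) − τ₂ e^(−t/τ₂))/(τ₁ − τ₂)].
At t = 33.5: e^(−t/τ₁) = 0.097933, e^(−t/τ₂) = 0.13642.
C₂ = 0.270·[1 − (14.418·0.097933 − 16.817·0.13642)/(-2.3990)] = 0.270·0.63228 = 0.17071 g/L.

0.171 g/L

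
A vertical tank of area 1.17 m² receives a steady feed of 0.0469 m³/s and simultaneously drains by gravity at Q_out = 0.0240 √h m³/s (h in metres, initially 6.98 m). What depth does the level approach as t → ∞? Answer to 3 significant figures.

A dh/dt = Q_in − 0.0240 √h. Steady state requires inflow = outflow:
Q_in = 0.0240 √h_ss ⇒ √h_ss = 0.0469/0.0240 = 1.9542.
h_ss = 1.9542² = 3.8188 m. (Since h₀ = 6.98 m > h_ss, the level will fall toward this value.)

3.82 m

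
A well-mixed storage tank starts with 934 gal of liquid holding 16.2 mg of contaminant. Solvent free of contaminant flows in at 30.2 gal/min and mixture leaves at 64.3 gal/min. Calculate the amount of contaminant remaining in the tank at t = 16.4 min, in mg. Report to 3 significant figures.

Total volume: dV/dt = Q_in − Q_out = -34.100 gal/min, so V(t) = 934 − 34.100 t and V(16.4) = 374.76 gal.
Solute balance: dm/dt = 0 − Q_out C = −Q_out m/V(t).
Separate: dm/m = −Q_out dt/V(t) ⇒ ln(m/m₀) = −(Q_out/(Q_in−Q_out)) ln(V/V₀).
m = m₀ (V₀/V)^(Q_out/(Q_in−Q_out)) = 16.2 × (934/374.76)^(-1.8856) = 2.8952 mg.

2.90 mg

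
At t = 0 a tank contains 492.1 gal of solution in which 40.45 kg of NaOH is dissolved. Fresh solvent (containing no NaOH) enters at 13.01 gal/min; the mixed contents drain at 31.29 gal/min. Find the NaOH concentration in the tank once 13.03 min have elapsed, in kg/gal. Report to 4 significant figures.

Total volume: dV/dt = Q_in − Q_out = -18.2800 gal/min, so V(t) = 492.1 − 18.2800 t and V(13.03) = 253.912 gal.
Solute balance: dm/dt = 0 − Q_out C = −Q_out m/V(t).
Separate: dm/m = −Q_out dt/V(t) ⇒ ln(m/m₀) = −(Q_out/(Q_in−Q_out)) ln(V/V₀).
m = m₀ (V₀/V)^(Q_out/(Q_in−Q_out)) = 40.45 × (492.1/253.912)^(-1.71171) = 13.0324 kg.
C = m/V = 13.0324/253.912 = 0.0513265 kg/gal.

0.05133 kg/gal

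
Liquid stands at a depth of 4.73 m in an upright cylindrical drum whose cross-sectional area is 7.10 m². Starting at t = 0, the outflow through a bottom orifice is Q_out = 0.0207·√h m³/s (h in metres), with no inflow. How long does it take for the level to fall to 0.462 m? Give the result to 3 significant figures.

With no inflow, A dh/dt = −0.0207 √h.
Separate and integrate: 2(√h − √h₀) = −(0.0207/A) t.
t = 2A(√h₀ − √h)/0.0207 = 2·7.10·(√4.73 − √0.462)/0.0207
  = 14.200 × (2.1749 − 0.67971) / 0.0207 = 1025.7 s.

1030 s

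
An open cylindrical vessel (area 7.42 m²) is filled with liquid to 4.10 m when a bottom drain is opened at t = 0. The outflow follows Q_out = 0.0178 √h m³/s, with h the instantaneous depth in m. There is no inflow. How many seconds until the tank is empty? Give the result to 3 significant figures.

1690 s

Volume balance on the tank: A dh/dt = −0.0178 √h.
Separate and integrate: 2(√h − √h₀) = −(0.0178/A) t.
Tank is empty when √h = 0: t_empty = 2A√h₀/0.0178.
t_empty = 2·7.42·√4.10/0.0178 = 14.840·2.0248/0.0178 = 1688.1 s.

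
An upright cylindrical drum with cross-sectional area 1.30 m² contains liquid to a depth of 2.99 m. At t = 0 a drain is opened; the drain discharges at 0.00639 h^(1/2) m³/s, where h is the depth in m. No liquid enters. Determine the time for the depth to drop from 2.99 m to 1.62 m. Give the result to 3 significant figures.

186 s

With no inflow, A dh/dt = −0.00639 √h.
This is separable: 2 d(√h)/dt = −0.00639/A, so √h = √h₀ − (0.00639/(2A)) t.
t = 2A(√h₀ − √h)/0.00639 = 2·1.30·(√2.99 − √1.62)/0.00639
  = 2.6000 × (1.7292 − 1.2728) / 0.00639 = 185.69 s.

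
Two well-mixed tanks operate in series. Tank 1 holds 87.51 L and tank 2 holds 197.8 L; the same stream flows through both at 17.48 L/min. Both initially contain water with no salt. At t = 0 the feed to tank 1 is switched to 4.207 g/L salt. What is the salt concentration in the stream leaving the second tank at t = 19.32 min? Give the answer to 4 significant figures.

Time constants: τᵢ = Vᵢ/Q for each well-mixed tank.
τ₁ = 87.51/17.48 = 5.00629 min; τ₂ = 197.8/17.48 = 11.3158 min.
Tank 1: C₁ = C_in(1 − e^(−t/τ₁)). Tank 2 (τ₁ ≠ τ₂): C₂ = C_in[1 − (τ₁ e^(−t/τ₁) − τ₂ e^(−t/τ₂))/(τ₁ − τ₂)].
At t = 19.32: e^(−t/τ₁) = 0.0210861, e^(−t/τ₂) = 0.181346.
C₂ = 4.207·[1 − (5.00629·0.0210861 − 11.3158·0.181346)/(-6.30950)] = 4.207·0.691495 = 2.90912 g/L.

2.909 g/L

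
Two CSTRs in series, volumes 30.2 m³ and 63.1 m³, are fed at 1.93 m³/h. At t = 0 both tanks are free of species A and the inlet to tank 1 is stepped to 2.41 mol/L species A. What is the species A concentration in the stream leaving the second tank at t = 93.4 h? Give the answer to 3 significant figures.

Time constants: τᵢ = Vᵢ/Q for each well-mixed tank.
τ₁ = 30.2/1.93 = 15.648 h; τ₂ = 63.1/1.93 = 32.694 h.
Tank 1: C₁ = C_in(1 − e^(−t/τ₁)). Tank 2 (τ₁ ≠ τ₂): C₂ = C_in[1 − (τ₁ e^(−t/τ₁) − τ₂ e^(−t/τ₂))/(τ₁ − τ₂)].
At t = 93.4: e^(−t/τ₁) = 0.0025569, e^(−t/τ₂) = 0.057454.
C₂ = 2.41·[1 − (15.648·0.0025569 − 32.694·0.057454)/(-17.047)] = 2.41·0.89215 = 2.1501 mol/L.

2.15 mol/L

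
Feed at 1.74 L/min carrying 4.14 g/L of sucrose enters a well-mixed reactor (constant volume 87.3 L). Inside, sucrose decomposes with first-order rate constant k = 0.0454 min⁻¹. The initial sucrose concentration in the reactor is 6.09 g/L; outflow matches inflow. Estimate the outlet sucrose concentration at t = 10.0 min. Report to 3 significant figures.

3.77 g/L

Accumulation = in − out − consumed: V dC/dt = Q C_in − Q C − k V C.
This is linear with rate a = Q/V + k = 0.065331 min⁻¹.
C_ss = Q C_in/(Q + kV) = 1.2630 g/L; C(t) = C_ss + (C₀ − C_ss) e^(−a t).
C(10.0) = 1.2630 + (4.8270)·e^(−0.065331·10.0) = 1.2630 + (4.8270)·0.52032 = 3.7746 g/L.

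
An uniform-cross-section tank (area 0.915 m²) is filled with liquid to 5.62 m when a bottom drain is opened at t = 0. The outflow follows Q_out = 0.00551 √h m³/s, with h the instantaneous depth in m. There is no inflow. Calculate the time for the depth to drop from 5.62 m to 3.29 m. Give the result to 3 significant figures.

185 s

Mass balance (ρ constant): A dh/dt = −0.00551 √h.
Separate and integrate: 2(√h − √h₀) = −(0.00551/A) t.
t = 2A(√h₀ − √h)/0.00551 = 2·0.915·(√5.62 − √3.29)/0.00551
  = 1.8300 × (2.3707 − 1.8138) / 0.00551 = 184.93 s.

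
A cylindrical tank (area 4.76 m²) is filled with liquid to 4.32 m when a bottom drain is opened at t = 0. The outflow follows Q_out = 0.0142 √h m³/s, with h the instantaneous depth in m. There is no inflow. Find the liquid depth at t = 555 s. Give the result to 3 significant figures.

1.56 m

A dh/dt = −Q_out = −0.0142 √h.
This is separable: 2 d(√h)/dt = −0.0142/A, so √h = √h₀ − (0.0142/(2A)) t.
√h = √4.32 − 0.0142·555/(2·4.76) = 2.0785 − 0.82784 = 1.2506.
h = 1.2506² = 1.5641 m.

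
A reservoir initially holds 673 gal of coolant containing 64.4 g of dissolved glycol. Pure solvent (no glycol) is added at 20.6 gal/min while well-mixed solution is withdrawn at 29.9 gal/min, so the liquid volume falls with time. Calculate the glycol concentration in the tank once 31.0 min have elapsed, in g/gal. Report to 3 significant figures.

0.0277 g/gal

Let m(t) be the amount of glycol. Volume: V(t) = V₀ + (Q_in − Q_out) t = 673 − 9.3000 t; V(31.0) = 384.70 gal.
Species balance (pure solvent in): dm/dt = −Q_out · m/V(t).
dm/m = −Q_out dt/(V₀ − 9.3000 t); integrating gives ln(m/m₀) = −(Q_out/(Q_in−Q_out)) ln(V/V₀).
m = m₀ (V₀/V)^(Q_out/(Q_in−Q_out)) = 64.4 × (673/384.70)^(-3.2151) = 10.665 g.
C = m/V = 10.665/384.70 = 0.027724 g/gal.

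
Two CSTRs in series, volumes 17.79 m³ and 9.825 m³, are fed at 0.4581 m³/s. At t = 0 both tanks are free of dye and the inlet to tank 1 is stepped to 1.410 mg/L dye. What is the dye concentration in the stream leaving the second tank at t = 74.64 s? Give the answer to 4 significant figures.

Each tank obeys Vᵢ dCᵢ/dt = Q(Cᵢ₋₁ − Cᵢ), so τᵢ = Vᵢ/Q.
τ₁ = 17.79/0.4581 = 38.8343 s; τ₂ = 9.825/0.4581 = 21.4473 s.
Tank 1: C₁ = C_in(1 − e^(−t/τ₁)). Tank 2 (τ₁ ≠ τ₂): C₂ = C_in[1 − (τ₁ e^(−t/τ₁) − τ₂ e^(−t/τ₂))/(τ₁ − τ₂)].
At t = 74.64: e^(−t/τ₁) = 0.146312, e^(−t/τ₂) = 0.0308024.
C₂ = 1.410·[1 − (38.8343·0.146312 − 21.4473·0.0308024)/(17.3870)] = 1.410·0.711204 = 1.00280 mg/L.

1.003 mg/L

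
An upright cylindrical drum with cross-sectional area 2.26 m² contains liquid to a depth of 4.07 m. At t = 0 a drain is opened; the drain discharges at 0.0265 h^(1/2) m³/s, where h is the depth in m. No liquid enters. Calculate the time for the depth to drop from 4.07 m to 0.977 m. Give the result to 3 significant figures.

With no inflow, A dh/dt = −0.0265 √h.
This is separable: 2 d(√h)/dt = −0.0265/A, so √h = √h₀ − (0.0265/(2A)) t.
t = 2A(√h₀ − √h)/0.0265 = 2·2.26·(√4.07 − √0.977)/0.0265
  = 4.5200 × (2.0174 − 0.98843) / 0.0265 = 175.51 s.

176 s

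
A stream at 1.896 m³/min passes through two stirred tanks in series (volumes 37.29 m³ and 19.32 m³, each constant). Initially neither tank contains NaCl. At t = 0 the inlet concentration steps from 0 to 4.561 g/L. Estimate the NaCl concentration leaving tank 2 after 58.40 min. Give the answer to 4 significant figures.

4.091 g/L

Time constants: τᵢ = Vᵢ/Q for each well-mixed tank.
τ₁ = 37.29/1.896 = 19.6677 min; τ₂ = 19.32/1.896 = 10.1899 min.
Solving the cascade with C₁(0)=C₂(0)=0 gives C₂(t) = C_in[1 − (τ₁ e^(−t/τ₁) − τ₂ e^(−t/τ₂))/(τ₁ − τ₂)].
At t = 58.40: e^(−t/τ₁) = 0.0513376, e^(−t/τ₂) = 0.00324325.
C₂ = 4.561·[1 − (19.6677·0.0513376 − 10.1899·0.00324325)/(9.47785)] = 4.561·0.896955 = 4.09101 g/L.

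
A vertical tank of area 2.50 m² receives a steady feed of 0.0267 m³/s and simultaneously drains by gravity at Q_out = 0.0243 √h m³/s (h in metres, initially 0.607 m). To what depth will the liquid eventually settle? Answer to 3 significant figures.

1.21 m

Volume balance on the tank: A dh/dt = Q_in − 0.0243 √h. At steady state dh/dt = 0:
Q_in = 0.0243 √h_ss ⇒ √h_ss = 0.0267/0.0243 = 1.0988.
h_ss = 1.0988² = 1.2073 m. (Since h₀ = 0.607 m < h_ss, the level will rise toward this value.)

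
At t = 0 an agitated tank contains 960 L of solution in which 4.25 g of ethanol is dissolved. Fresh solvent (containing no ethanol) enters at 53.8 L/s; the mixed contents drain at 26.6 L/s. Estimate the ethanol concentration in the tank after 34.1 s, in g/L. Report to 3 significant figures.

Let m(t) be the amount of ethanol. Volume: V(t) = V₀ + (Q_in − Q_out) t = 960 + 27.200 t; V(34.1) = 1887.5 L.
Solute balance: dm/dt = 0 − Q_out C = −Q_out m/V(t).
Separate: dm/m = −Q_out dt/V(t) ⇒ ln(m/m₀) = −(Q_out/(Q_in−Q_out)) ln(V/V₀).
m = m₀ (V₀/V)^(Q_out/(Q_in−Q_out)) = 4.25 × (960/1887.5)^(0.97794) = 2.1940 g.
C = m/V = 2.1940/1887.5 = 0.0011624 g/L.

0.00116 g/L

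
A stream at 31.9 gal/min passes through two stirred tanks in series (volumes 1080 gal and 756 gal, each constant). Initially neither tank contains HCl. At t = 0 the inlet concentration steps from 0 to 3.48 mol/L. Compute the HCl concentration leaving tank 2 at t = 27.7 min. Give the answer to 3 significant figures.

Time constants: τᵢ = Vᵢ/Q for each well-mixed tank.
τ₁ = 1080/31.9 = 33.856 min; τ₂ = 756/31.9 = 23.699 min.
Solving the cascade with C₁(0)=C₂(0)=0 gives C₂(t) = C_in[1 − (τ₁ e^(−t/τ₁) − τ₂ e^(−t/τ₂))/(τ₁ − τ₂)].
At t = 27.7: e^(−t/τ₁) = 0.44124, e^(−t/τ₂) = 0.31073.
C₂ = 3.48·[1 − (33.856·0.44124 − 23.699·0.31073)/(10.157)] = 3.48·0.25426 = 0.88481 mol/L.

0.885 mol/L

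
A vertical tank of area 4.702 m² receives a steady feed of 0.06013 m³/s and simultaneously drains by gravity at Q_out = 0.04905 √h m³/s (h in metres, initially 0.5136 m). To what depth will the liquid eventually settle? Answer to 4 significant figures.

A dh/dt = Q_in − 0.04905 √h. Steady state requires inflow = outflow:
Q_in = 0.04905 √h_ss ⇒ √h_ss = 0.06013/0.04905 = 1.22589.
h_ss = 1.22589² = 1.50281 m. (Since h₀ = 0.5136 m < h_ss, the level will rise toward this value.)

1.503 m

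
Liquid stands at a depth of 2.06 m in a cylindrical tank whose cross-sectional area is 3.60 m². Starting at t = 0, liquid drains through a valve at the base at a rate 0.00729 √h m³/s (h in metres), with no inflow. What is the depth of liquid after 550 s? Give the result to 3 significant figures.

With no inflow, A dh/dt = −0.00729 √h.
Separate and integrate: 2(√h − √h₀) = −(0.00729/A) t.
√h = √2.06 − 0.00729·550/(2·3.60) = 1.4353 − 0.55688 = 0.87840.
h = 0.87840² = 0.77158 m.

0.772 m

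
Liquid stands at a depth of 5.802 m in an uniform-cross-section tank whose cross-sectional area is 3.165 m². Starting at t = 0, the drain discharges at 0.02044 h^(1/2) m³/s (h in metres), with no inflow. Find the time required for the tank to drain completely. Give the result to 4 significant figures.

Mass balance (ρ constant): A dh/dt = −0.02044 √h.
∫ h^(−1/2) dh = −(0.02044/A) ∫ dt, giving 2√h = 2√h₀ − (0.02044/A) t.
Tank is empty when √h = 0: t_empty = 2A√h₀/0.02044.
t_empty = 2·3.165·√5.802/0.02044 = 6.33000·2.40873/0.02044 = 745.953 s.

746.0 s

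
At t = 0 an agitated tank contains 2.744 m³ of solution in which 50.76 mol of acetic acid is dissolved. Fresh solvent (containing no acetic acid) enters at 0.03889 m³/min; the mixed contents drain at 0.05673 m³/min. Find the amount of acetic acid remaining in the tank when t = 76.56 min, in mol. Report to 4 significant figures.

Total volume: dV/dt = Q_in − Q_out = -0.0178400 m³/min, so V(t) = 2.744 − 0.0178400 t and V(76.56) = 1.37817 m³.
Solute balance: dm/dt = 0 − Q_out C = −Q_out m/V(t).
Separate: dm/m = −Q_out dt/V(t) ⇒ ln(m/m₀) = −(Q_out/(Q_in−Q_out)) ln(V/V₀).
m = m₀ (V₀/V)^(Q_out/(Q_in−Q_out)) = 50.76 × (2.744/1.37817)^(-3.17993) = 5.68150 mol.

5.681 mol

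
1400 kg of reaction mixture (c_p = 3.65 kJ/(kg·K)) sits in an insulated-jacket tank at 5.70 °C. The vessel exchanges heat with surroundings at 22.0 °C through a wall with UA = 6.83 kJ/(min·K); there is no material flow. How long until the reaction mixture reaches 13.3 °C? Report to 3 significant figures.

470 min

Lumped-capacitance energy balance: M c_p dT/dt = UA(T_amb − T).
τ = M c_p/UA = 748.17 min; T_ss = T_amb = 22.000 °C.
T(t) = T_ss + (T₀ − T_ss)e^(−t/τ); set T = 13.3:
t = −τ ln[(T − T_ss)/(T₀ − T_ss)] = −748.17 · ln(0.53374) = 469.73 min.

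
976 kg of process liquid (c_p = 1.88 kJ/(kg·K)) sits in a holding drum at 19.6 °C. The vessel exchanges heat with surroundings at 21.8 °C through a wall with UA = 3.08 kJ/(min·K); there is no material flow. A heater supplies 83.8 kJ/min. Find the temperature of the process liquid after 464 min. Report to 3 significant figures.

35.5 °C

Unsteady energy balance on the tank contents: M c_p dT/dt = −UA(T − T_amb) + Q̇.
dT/dt = (T_ss − T)/τ with T_ss = T_amb + Q̇/UA = 21.8 + 83.8/3.08 = 49.008 °C, τ = M c_p/UA = 976·1.88/3.08 = 595.74 min.
Solution: T(t) = T_ss + (T₀ − T_ss) e^(−t/τ).
T(464) = 49.008 + (-29.408)·0.45893 = 35.512 °C.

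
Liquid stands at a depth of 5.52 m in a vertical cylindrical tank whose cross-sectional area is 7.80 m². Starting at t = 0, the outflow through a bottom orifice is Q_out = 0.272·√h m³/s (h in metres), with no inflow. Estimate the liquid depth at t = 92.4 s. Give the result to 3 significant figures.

0.545 m

With no inflow, A dh/dt = −0.272 √h.
Separate and integrate: 2(√h − √h₀) = −(0.272/A) t.
√h = √5.52 − 0.272·92.4/(2·7.80) = 2.3495 − 1.6111 = 0.73839.
h = 0.73839² = 0.54522 m.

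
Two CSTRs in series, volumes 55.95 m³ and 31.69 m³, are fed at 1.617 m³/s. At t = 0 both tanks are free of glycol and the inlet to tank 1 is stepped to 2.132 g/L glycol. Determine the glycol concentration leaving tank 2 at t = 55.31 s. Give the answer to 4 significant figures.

1.303 g/L

Each tank obeys Vᵢ dCᵢ/dt = Q(Cᵢ₋₁ − Cᵢ), so τᵢ = Vᵢ/Q.
τ₁ = 55.95/1.617 = 34.6011 s; τ₂ = 31.69/1.617 = 19.5980 s.
Tank 1: C₁ = C_in(1 − e^(−t/τ₁)). Tank 2 (τ₁ ≠ τ₂): C₂ = C_in[1 − (τ₁ e^(−t/τ₁) − τ₂ e^(−t/τ₂))/(τ₁ − τ₂)].
At t = 55.31: e^(−t/τ₁) = 0.202199, e^(−t/τ₂) = 0.0594735.
C₂ = 2.132·[1 − (34.6011·0.202199 − 19.5980·0.0594735)/(15.0031)] = 2.132·0.611364 = 1.30343 g/L.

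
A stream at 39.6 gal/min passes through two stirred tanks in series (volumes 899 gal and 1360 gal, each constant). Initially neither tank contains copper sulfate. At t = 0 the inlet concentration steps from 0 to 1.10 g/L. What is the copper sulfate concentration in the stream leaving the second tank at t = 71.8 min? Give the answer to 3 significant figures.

0.790 g/L

Time constants: τᵢ = Vᵢ/Q for each well-mixed tank.
τ₁ = 899/39.6 = 22.702 min; τ₂ = 1360/39.6 = 34.343 min.
Tank 1: C₁ = C_in(1 − e^(−t/τ₁)). Tank 2 (τ₁ ≠ τ₂): C₂ = C_in[1 − (τ₁ e^(−t/τ₁) − τ₂ e^(−t/τ₂))/(τ₁ − τ₂)].
At t = 71.8: e^(−t/τ₁) = 0.042311, e^(−t/τ₂) = 0.12361.
C₂ = 1.10·[1 − (22.702·0.042311 − 34.343·0.12361)/(-11.641)] = 1.10·0.71786 = 0.78964 g/L.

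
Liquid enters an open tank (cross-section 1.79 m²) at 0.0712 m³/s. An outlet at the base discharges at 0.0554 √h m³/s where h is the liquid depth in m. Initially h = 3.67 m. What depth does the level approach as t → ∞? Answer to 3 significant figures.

Volume balance on the tank: A dh/dt = Q_in − 0.0554 √h. At steady state dh/dt = 0:
Q_in = 0.0554 √h_ss ⇒ √h_ss = 0.0712/0.0554 = 1.2852.
h_ss = 1.2852² = 1.6517 m. (Since h₀ = 3.67 m > h_ss, the level will fall toward this value.)

1.65 m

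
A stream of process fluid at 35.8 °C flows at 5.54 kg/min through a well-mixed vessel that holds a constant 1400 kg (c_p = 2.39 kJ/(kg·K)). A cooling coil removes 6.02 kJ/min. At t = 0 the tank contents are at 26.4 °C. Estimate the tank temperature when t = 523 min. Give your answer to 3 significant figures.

Energy balance: M c_p dT/dt = ṁ c_p (T_in − T) − 6.02.
τ = M/ṁ = 252.71 min; T_ss = T_in − Q̇/(ṁ c_p) = 35.8 − 6.02/(5.54·2.39) = 35.345 °C.
Integrating: T(t) = T_ss + (T₀ − T_ss) e^(−t/τ).
T(523) = 35.345 + (-8.9453)·e^(−523/252.71) = 35.345 + (-8.9453)·0.12624 = 34.216 °C.

34.2 °C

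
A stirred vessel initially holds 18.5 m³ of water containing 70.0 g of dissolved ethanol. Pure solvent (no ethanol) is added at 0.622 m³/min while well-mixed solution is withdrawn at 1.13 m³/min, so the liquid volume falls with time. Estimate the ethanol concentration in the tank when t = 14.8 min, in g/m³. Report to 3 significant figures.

2.00 g/m³

Total volume: dV/dt = Q_in − Q_out = -0.50800 m³/min, so V(t) = 18.5 − 0.50800 t and V(14.8) = 10.982 m³.
Species balance (pure solvent in): dm/dt = −Q_out · m/V(t).
dm/m = −Q_out dt/(V₀ − 0.50800 t); integrating gives ln(m/m₀) = −(Q_out/(Q_in−Q_out)) ln(V/V₀).
m = m₀ (V₀/V)^(Q_out/(Q_in−Q_out)) = 70.0 × (18.5/10.982)^(-2.2244) = 21.941 g.
C = m/V = 21.941/10.982 = 1.9980 g/m³.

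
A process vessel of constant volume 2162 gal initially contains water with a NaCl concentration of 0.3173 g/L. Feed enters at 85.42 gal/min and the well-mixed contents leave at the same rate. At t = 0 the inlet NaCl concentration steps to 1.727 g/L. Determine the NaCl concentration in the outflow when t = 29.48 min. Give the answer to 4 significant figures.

Accumulation = in − out for the solute gives V dC/dt = Q(C_in − C).
So dC/dt = (C_in − C)/τ with τ = V/Q = 2162/85.42 = 25.3102 min.
Integrating: C(t) = C_in + (C₀ − C_in) e^(−t/τ).
C(29.48) = 1.727 + (0.3173 − 1.727)·e^(−29.48/25.3102) = 1.727 + (-1.40970)·0.312002 = 1.28717 g/L.

1.287 g/L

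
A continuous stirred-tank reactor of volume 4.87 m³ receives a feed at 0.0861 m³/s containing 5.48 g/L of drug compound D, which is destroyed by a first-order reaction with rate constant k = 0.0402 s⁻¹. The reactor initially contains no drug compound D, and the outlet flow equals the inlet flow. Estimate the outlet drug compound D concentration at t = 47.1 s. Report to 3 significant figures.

1.56 g/L

Species balance: V dC/dt = Q C_in − Q C − k V C.
dC/dt = (Q/V) C_in − (Q/V + k) C; effective rate a = Q/V + k = 0.017680 + 0.0402 = 0.057880 s⁻¹.
C_ss = Q C_in/(Q + kV) = 1.6739 g/L; C(t) = C_ss + (C₀ − C_ss) e^(−a t).
C(47.1) = 1.6739 + (-1.6739)·e^(−0.057880·47.1) = 1.6739 + (-1.6739)·0.065472 = 1.5643 g/L.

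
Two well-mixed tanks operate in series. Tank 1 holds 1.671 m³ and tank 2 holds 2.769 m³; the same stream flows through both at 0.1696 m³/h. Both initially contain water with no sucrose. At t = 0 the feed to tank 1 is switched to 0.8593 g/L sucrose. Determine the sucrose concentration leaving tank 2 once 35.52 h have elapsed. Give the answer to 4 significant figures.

Time constants: τᵢ = Vᵢ/Q for each well-mixed tank.
τ₁ = 1.671/0.1696 = 9.85259 h; τ₂ = 2.769/0.1696 = 16.3267 h.
Solving the cascade with C₁(0)=C₂(0)=0 gives C₂(t) = C_in[1 − (τ₁ e^(−t/τ₁) − τ₂ e^(−t/τ₂))/(τ₁ − τ₂)].
At t = 35.52: e^(−t/τ₁) = 0.0271836, e^(−t/τ₂) = 0.113542.
C₂ = 0.8593·[1 − (9.85259·0.0271836 − 16.3267·0.113542)/(-6.47406)] = 0.8593·0.755033 = 0.648800 g/L.

0.6488 g/L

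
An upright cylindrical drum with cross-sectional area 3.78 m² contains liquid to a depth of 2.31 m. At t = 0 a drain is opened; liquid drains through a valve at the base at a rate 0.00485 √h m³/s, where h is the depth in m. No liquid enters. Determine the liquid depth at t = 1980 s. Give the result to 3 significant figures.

0.0623 m

With no inflow, A dh/dt = −0.00485 √h.
Separate and integrate: 2(√h − √h₀) = −(0.00485/A) t.
√h = √2.31 − 0.00485·1980/(2·3.78) = 1.5199 − 1.2702 = 0.24963.
h = 0.24963² = 0.062315 m.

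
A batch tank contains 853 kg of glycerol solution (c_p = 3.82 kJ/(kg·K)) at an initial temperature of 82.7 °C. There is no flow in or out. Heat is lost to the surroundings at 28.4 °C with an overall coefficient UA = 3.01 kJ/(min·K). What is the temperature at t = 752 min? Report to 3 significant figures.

Energy balance: M c_p dT/dt = −UA(T − T_amb).
dT/dt = (T_ss − T)/τ with T_ss = T_amb = 28.400 °C, τ = M c_p/UA = 853·3.82/3.01 = 1082.5 min.
This is linear first-order; T(t) = T_ss + (T₀ − T_ss) e^(−t/τ).
T(752) = 28.400 + (54.300)·0.49924 = 55.509 °C.

55.5 °C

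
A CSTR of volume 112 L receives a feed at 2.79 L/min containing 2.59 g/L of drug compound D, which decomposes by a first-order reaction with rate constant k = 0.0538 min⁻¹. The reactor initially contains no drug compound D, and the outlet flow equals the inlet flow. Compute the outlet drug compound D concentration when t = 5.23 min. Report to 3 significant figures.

0.277 g/L

V dC/dt = Q(C_in − C) − k V C.
This is linear with rate a = Q/V + k = 0.078711 min⁻¹.
C_ss = Q C_in/(Q + kV) = 0.81969 g/L; C(t) = C_ss + (C₀ − C_ss) e^(−a t).
C(5.23) = 0.81969 + (-0.81969)·e^(−0.078711·5.23) = 0.81969 + (-0.81969)·0.66255 = 0.27660 g/L.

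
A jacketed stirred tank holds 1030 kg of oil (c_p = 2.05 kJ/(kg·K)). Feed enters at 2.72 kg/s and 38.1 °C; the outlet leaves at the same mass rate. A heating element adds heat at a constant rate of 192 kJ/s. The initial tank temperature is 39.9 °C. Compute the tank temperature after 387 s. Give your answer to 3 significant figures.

Heat balance on the well-mixed liquid: M c_p dT/dt = ṁ c_p (T_in − T) + 192.
τ = M/ṁ = 378.68 s; T_ss = T_in + Q̇/(ṁ c_p) = 38.1 + 192/(2.72·2.05) = 72.533 °C.
Solution: T(t) = T_ss + (T₀ − T_ss) e^(−t/τ).
T(387) = 72.533 + (-32.633)·e^(−387/378.68) = 72.533 + (-32.633)·0.35988 = 60.789 °C.

60.8 °C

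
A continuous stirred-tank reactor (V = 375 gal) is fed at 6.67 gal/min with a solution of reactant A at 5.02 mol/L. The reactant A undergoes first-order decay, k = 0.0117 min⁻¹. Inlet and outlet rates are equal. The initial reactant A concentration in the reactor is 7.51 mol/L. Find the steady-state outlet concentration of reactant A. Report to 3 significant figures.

3.03 mol/L

V dC/dt = Q(C_in − C) − k V C.
At steady state: 0 = Q C_in − (Q + kV) C_ss, so C_ss = Q C_in/(Q + kV).
C_ss = 6.67·5.02/(6.67 + 0.0117·375) = 33.483/11.058 = 3.0281 mol/L.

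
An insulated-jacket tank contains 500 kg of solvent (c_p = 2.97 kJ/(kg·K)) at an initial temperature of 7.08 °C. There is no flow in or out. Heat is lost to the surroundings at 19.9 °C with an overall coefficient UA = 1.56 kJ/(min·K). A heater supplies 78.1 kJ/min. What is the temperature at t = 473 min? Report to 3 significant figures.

Lumped-capacitance energy balance: M c_p dT/dt = UA(T_amb − T) + Q̇.
dT/dt = (T_ss − T)/τ with T_ss = T_amb + Q̇/UA = 19.9 + 78.1/1.56 = 69.964 °C, τ = M c_p/UA = 500·2.97/1.56 = 951.92 min.
Integrating: T(t) = T_ss + (T₀ − T_ss) e^(−t/τ).
T(473) = 69.964 + (-62.884)·0.60842 = 31.704 °C.

31.7 °C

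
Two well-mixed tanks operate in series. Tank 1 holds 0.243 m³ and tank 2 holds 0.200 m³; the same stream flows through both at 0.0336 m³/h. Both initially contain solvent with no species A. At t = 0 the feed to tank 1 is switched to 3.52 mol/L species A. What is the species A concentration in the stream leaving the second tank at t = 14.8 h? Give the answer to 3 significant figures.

Time constants: τᵢ = Vᵢ/Q for each well-mixed tank.
τ₁ = 0.243/0.0336 = 7.2321 h; τ₂ = 0.200/0.0336 = 5.9524 h.
Tank 1: C₁ = C_in(1 − e^(−t/τ₁)). Tank 2 (τ₁ ≠ τ₂): C₂ = C_in[1 − (τ₁ e^(−t/τ₁) − τ₂ e^(−t/τ₂))/(τ₁ − τ₂)].
At t = 14.8: e^(−t/τ₁) = 0.12920, e^(−t/τ₂) = 0.083209.
C₂ = 3.52·[1 − (7.2321·0.12920 − 5.9524·0.083209)/(1.2798)] = 3.52·0.65691 = 2.3123 mol/L.

2.31 mol/L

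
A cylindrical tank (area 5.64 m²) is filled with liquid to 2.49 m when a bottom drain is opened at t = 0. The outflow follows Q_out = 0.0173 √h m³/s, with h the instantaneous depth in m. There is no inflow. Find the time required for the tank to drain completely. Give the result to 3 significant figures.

Accumulation of liquid (constant cross-section A): A dh/dt = −0.0173 √h.
Separate and integrate: 2(√h − √h₀) = −(0.0173/A) t.
Tank is empty when √h = 0: t_empty = 2A√h₀/0.0173.
t_empty = 2·5.64·√2.49/0.0173 = 11.280·1.5780/0.0173 = 1028.9 s.

1030 s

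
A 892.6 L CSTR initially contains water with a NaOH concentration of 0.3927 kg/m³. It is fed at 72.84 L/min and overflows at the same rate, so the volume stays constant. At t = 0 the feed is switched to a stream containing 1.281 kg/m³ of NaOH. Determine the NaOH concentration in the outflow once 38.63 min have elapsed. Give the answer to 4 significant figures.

Transient balance on the dissolved component: V dC/dt = Q(C_in − C).
So dC/dt = (C_in − C)/τ with τ = V/Q = 892.6/72.84 = 12.2543 min.
Integrating: C(t) = C_in + (C₀ − C_in) e^(−t/τ).
C(38.63) = 1.281 + (0.3927 − 1.281)·e^(−38.63/12.2543) = 1.281 + (-0.888300)·0.0427505 = 1.24302 kg/m³.

1.243 kg/m³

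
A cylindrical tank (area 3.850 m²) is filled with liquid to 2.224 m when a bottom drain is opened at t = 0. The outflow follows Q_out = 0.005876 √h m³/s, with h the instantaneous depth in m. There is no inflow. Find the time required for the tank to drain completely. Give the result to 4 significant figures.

A dh/dt = −Q_out = −0.005876 √h.
∫ h^(−1/2) dh = −(0.005876/A) ∫ dt, giving 2√h = 2√h₀ − (0.005876/A) t.
Tank is empty when √h = 0: t_empty = 2A√h₀/0.005876.
t_empty = 2·3.850·√2.224/0.005876 = 7.70000·1.49131/0.005876 = 1954.23 s.

1954 s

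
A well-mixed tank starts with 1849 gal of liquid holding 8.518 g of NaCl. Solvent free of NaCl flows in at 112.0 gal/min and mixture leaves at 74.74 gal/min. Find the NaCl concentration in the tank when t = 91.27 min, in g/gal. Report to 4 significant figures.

0.0002000 g/gal

Let m(t) be the amount of NaCl. Volume: V(t) = V₀ + (Q_in − Q_out) t = 1849 + 37.2600 t; V(91.27) = 5249.72 gal.
Species balance (pure solvent in): dm/dt = −Q_out · m/V(t).
dm/m = −Q_out dt/(V₀ + 37.2600 t); integrating gives ln(m/m₀) = −(Q_out/(Q_in−Q_out)) ln(V/V₀).
m = m₀ (V₀/V)^(Q_out/(Q_in−Q_out)) = 8.518 × (1849/5249.72)^(2.00590) = 1.05018 g.
C = m/V = 1.05018/5249.72 = 0.000200045 g/gal.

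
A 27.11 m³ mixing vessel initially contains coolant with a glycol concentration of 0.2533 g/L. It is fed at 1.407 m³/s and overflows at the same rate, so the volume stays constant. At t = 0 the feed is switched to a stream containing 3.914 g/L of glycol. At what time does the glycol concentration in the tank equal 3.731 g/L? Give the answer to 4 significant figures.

Mass balance on the solute (V constant): V dC/dt = Q(C_in − C), so τ = V/Q = 19.2679 s.
C(t) = C_in + (C₀ − C_in) e^(−t/τ). Set C = 3.731 and solve for t:
e^(−t/τ) = (C − C_in)/(C₀ − C_in) = (3.731 − 3.914)/(0.2533 − 3.914) = 0.0499904
t = −τ ln(…) = 19.2679 × 2.99592 = 57.7253 s.

57.73 s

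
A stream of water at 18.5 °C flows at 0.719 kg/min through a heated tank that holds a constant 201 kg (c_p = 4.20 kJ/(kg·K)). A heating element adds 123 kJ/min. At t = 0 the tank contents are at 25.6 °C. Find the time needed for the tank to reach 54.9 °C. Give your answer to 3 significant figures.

573 min

First-law balance (no shaft work): M c_p dT/dt = ṁ c_p (T_in − T) + 123.
τ = M/ṁ = 279.55 min; T_ss = T_in + Q̇/(ṁ c_p) = 59.231 °C.
T(t) = T_ss + (T₀ − T_ss) e^(−t/τ). Set T = 54.9:
e^(−t/τ) = (54.9 − 59.231)/(25.6 − 59.231) = 0.12878
t = −279.55 · ln(0.12878) = 572.98 min.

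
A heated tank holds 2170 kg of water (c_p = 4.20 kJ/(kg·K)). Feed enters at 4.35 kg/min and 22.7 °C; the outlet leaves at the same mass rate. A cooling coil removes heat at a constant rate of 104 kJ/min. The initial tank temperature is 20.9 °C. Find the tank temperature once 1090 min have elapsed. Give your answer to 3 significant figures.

Unsteady energy balance on the tank contents: M c_p dT/dt = ṁ c_p (T_in − T) − 104.
τ = M/ṁ = 498.85 min; T_ss = T_in − Q̇/(ṁ c_p) = 22.7 − 104/(4.35·4.20) = 17.008 °C.
This is linear first-order; T(t) = T_ss + (T₀ − T_ss) e^(−t/τ).
T(1090) = 17.008 + (3.8924)·e^(−1090/498.85) = 17.008 + (3.8924)·0.11248 = 17.445 °C.

17.4 °C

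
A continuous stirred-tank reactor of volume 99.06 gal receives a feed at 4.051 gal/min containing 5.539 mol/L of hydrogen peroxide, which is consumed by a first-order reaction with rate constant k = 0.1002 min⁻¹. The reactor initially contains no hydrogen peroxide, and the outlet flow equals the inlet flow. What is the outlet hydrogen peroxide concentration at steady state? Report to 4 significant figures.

1.605 mol/L

V dC/dt = Q(C_in − C) − k V C.
Steady state (dC/dt = 0): C_ss = Q C_in/(Q + kV) = C_in/(1 + kV/Q).
C_ss = 4.051·5.539/(4.051 + 0.1002·99.06) = 22.4385/13.9768 = 1.60541 mol/L.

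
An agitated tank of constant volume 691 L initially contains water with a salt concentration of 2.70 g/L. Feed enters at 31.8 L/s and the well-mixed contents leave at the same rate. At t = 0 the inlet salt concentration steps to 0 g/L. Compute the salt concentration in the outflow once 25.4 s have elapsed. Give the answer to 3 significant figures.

0.839 g/L

Accumulation = in − out for the solute gives V dC/dt = Q(C_in − C).
So dC/dt = (C_in − C)/τ with τ = V/Q = 691/31.8 = 21.730 s.
C approaches C_in exponentially: C(t) = C_in + (C₀ − C_in) e^(−t/τ).
C(25.4) = 0 + (2.70 − 0)·e^(−25.4/21.730) = 0 + (2.7000)·0.31070 = 0.83890 g/L.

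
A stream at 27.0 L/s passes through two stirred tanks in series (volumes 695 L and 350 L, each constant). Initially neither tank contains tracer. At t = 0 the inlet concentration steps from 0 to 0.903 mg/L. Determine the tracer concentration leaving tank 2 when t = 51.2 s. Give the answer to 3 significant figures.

0.672 mg/L

Each tank obeys Vᵢ dCᵢ/dt = Q(Cᵢ₋₁ − Cᵢ), so τᵢ = Vᵢ/Q.
τ₁ = 695/27.0 = 25.741 s; τ₂ = 350/27.0 = 12.963 s.
Tank 1: C₁ = C_in(1 − e^(−t/τ₁)). Tank 2 (τ₁ ≠ τ₂): C₂ = C_in[1 − (τ₁ e^(−t/τ₁) − τ₂ e^(−t/τ₂))/(τ₁ − τ₂)].
At t = 51.2: e^(−t/τ₁) = 0.13682, e^(−t/τ₂) = 0.019260.
C₂ = 0.903·[1 − (25.741·0.13682 − 12.963·0.019260)/(12.778)] = 0.903·0.74391 = 0.67175 mg/L.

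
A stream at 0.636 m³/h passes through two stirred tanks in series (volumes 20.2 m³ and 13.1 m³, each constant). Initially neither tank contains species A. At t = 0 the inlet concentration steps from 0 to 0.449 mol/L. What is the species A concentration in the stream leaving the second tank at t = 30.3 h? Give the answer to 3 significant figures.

0.147 mol/L

Species balance on tank i: dCᵢ/dt = (Cᵢ₋₁ − Cᵢ)/τᵢ with τᵢ = Vᵢ/Q.
τ₁ = 20.2/0.636 = 31.761 h; τ₂ = 13.1/0.636 = 20.597 h.
Solving the cascade with C₁(0)=C₂(0)=0 gives C₂(t) = C_in[1 − (τ₁ e^(−t/τ₁) − τ₂ e^(−t/τ₂))/(τ₁ − τ₂)].
At t = 30.3: e^(−t/τ₁) = 0.38520, e^(−t/τ₂) = 0.22968.
C₂ = 0.449·[1 − (31.761·0.38520 − 20.597·0.22968)/(11.164)] = 0.449·0.32787 = 0.14721 mol/L.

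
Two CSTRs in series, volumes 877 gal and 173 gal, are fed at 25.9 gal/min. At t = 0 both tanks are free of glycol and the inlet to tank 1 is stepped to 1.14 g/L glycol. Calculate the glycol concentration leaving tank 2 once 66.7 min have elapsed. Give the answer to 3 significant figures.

Each tank obeys Vᵢ dCᵢ/dt = Q(Cᵢ₋₁ − Cᵢ), so τᵢ = Vᵢ/Q.
τ₁ = 877/25.9 = 33.861 min; τ₂ = 173/25.9 = 6.6795 min.
Solving the cascade with C₁(0)=C₂(0)=0 gives C₂(t) = C_in[1 − (τ₁ e^(−t/τ₁) − τ₂ e^(−t/τ₂))/(τ₁ − τ₂)].
At t = 66.7: e^(−t/τ₁) = 0.13948, e^(−t/τ₂) = 4.6053e-05.
C₂ = 1.14·[1 − (33.861·0.13948 − 6.6795·4.6053e-05)/(27.181)] = 1.14·0.82625 = 0.94193 g/L.

0.942 g/L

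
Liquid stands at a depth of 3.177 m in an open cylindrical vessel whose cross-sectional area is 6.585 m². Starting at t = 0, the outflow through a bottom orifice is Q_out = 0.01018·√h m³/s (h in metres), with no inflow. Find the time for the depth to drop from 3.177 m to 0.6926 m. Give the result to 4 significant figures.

With no inflow, A dh/dt = −0.01018 √h.
Separate and integrate: 2(√h − √h₀) = −(0.01018/A) t.
t = 2A(√h₀ − √h)/0.01018 = 2·6.585·(√3.177 − √0.6926)/0.01018
  = 13.1700 × (1.78241 − 0.832226) / 0.01018 = 1229.27 s.

1229 s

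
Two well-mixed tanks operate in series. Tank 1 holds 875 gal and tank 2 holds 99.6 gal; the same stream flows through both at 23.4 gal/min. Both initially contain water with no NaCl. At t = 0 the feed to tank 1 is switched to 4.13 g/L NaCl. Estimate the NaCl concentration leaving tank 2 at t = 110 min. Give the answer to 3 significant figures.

Species balance on tank i: dCᵢ/dt = (Cᵢ₋₁ − Cᵢ)/τᵢ with τᵢ = Vᵢ/Q.
τ₁ = 875/23.4 = 37.393 min; τ₂ = 99.6/23.4 = 4.2564 min.
Tank 1: C₁ = C_in(1 − e^(−t/τ₁)). Tank 2 (τ₁ ≠ τ₂): C₂ = C_in[1 − (τ₁ e^(−t/τ₁) − τ₂ e^(−t/τ₂))/(τ₁ − τ₂)].
At t = 110: e^(−t/τ₁) = 0.052775, e^(−t/τ₂) = 5.9754e-12.
C₂ = 4.13·[1 − (37.393·0.052775 − 4.2564·5.9754e-12)/(33.137)] = 4.13·0.94045 = 3.8840 g/L.

3.88 g/L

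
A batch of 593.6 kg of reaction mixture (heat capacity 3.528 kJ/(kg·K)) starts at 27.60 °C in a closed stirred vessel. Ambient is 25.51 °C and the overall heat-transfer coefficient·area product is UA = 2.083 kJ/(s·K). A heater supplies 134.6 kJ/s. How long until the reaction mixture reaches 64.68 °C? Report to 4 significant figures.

Unsteady energy balance on the tank contents: M c_p dT/dt = −UA(T − T_amb) + Q̇.
τ = M c_p/UA = 1005.39 s; T_ss = T_amb + Q̇/UA = 25.51 + 134.6/2.083 = 90.1283 °C.
T(t) = T_ss + (T₀ − T_ss)e^(−t/τ); set T = 64.68:
t = −τ ln[(T − T_ss)/(T₀ − T_ss)] = −1005.39 · ln(0.406989) = 903.812 s.

903.8 s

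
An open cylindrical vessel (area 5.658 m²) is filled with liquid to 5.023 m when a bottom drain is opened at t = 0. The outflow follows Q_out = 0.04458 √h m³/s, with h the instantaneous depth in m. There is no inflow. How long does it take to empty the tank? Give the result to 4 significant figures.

Volume balance on the tank: A dh/dt = −0.04458 √h.
Separate and integrate: 2(√h − √h₀) = −(0.04458/A) t.
Set h = 0: 2√h₀ = (0.04458/A) t_empty ⇒ t_empty = 2A√h₀/0.04458.
t_empty = 2·5.658·√5.023/0.04458 = 11.3160·2.24121/0.04458 = 568.898 s.

568.9 s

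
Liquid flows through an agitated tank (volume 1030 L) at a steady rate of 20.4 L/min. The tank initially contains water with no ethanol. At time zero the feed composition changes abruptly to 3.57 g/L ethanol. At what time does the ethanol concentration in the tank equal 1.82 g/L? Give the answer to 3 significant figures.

36.0 min

Transient balance on the dissolved component: V dC/dt = Q(C_in − C), so τ = V/Q = 50.490 min.
C(t) = C_in + (C₀ − C_in) e^(−t/τ). Set C = 1.82 and solve for t:
e^(−t/τ) = (C − C_in)/(C₀ − C_in) = (1.82 − 3.57)/(0 − 3.57) = 0.49020
t = −τ ln(…) = 50.490 × 0.71295 = 35.997 min.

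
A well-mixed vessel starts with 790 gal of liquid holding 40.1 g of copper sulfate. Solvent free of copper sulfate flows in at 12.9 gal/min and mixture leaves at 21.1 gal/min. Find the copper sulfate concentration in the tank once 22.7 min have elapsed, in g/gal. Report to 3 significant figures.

Total volume: dV/dt = Q_in − Q_out = -8.2000 gal/min, so V(t) = 790 − 8.2000 t and V(22.7) = 603.86 gal.
Solute balance: dm/dt = 0 − Q_out C = −Q_out m/V(t).
dm/m = −Q_out dt/(V₀ − 8.2000 t); integrating gives ln(m/m₀) = −(Q_out/(Q_in−Q_out)) ln(V/V₀).
m = m₀ (V₀/V)^(Q_out/(Q_in−Q_out)) = 40.1 × (790/603.86)^(-2.5732) = 20.085 g.
C = m/V = 20.085/603.86 = 0.033262 g/gal.

0.0333 g/gal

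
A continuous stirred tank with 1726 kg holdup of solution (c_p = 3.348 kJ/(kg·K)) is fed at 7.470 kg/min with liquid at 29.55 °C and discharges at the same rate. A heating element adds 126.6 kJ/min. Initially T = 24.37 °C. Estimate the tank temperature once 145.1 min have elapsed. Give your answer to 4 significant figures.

29.15 °C

M c_p dT/dt = ṁ c_p (T_in − T) + Q̇.
τ = M/ṁ = 231.058 min; T_ss = T_in + Q̇/(ṁ c_p) = 29.55 + 126.6/(7.470·3.348) = 34.6121 °C.
Integrating: T(t) = T_ss + (T₀ − T_ss) e^(−t/τ).
T(145.1) = 34.6121 + (-10.2421)·e^(−145.1/231.058) = 34.6121 + (-10.2421)·0.533668 = 29.1462 °C.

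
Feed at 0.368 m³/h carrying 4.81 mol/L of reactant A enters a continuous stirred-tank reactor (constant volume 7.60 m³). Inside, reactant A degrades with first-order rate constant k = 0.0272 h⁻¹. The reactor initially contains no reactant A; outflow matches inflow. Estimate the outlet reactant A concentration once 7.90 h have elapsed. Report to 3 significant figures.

Accumulation = in − out − consumed: V dC/dt = Q C_in − Q C − k V C.
dC/dt = (Q/V) C_in − (Q/V + k) C; effective rate a = Q/V + k = 0.048421 + 0.0272 = 0.075621 h⁻¹.
C_ss = Q C_in/(Q + kV) = 3.0799 mol/L; C(t) = C_ss + (C₀ − C_ss) e^(−a t).
C(7.90) = 3.0799 + (-3.0799)·e^(−0.075621·7.90) = 3.0799 + (-3.0799)·0.55024 = 1.3852 mol/L.

1.39 mol/L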